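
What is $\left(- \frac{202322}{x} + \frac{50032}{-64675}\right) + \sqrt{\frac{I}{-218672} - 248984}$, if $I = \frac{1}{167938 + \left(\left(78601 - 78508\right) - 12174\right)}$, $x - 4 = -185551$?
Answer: $\frac{3801887846}{12000252225} + \frac{i \sqrt{18075504859152551083416403}}{8520390476} \approx 0.31682 + 498.98 i$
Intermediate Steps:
$x = -185547$ ($x = 4 - 185551 = -185547$)
$I = \frac{1}{155857}$ ($I = \frac{1}{167938 + \left(93 - 12174\right)} = \frac{1}{167938 - 12081} = \frac{1}{155857} \approx 6.4161 \cdot 10^{-6}$)
$\left(- \frac{202322}{x} + \frac{50032}{-64675}\right) + \sqrt{\frac{I}{-218672} - 248984} = \left(- \frac{202322}{-185547} + \frac{50032}{-64675}\right) + \sqrt{\frac{1}{155857 \left(-218672\right)} - 248984} = \left(\left(-202322\right) \left(- \frac{1}{185547}\right) + 50032 \left(- \frac{1}{64675}\right)\right) + \sqrt{\frac{1}{155857} \left(- \frac{1}{218672}\right) - 248984} = \left(\frac{202322}{185547} - \frac{50032}{64675}\right) + \sqrt{- \frac{1}{34081561904} - 248984} = \frac{3801887846}{12000252225} + \sqrt{- \frac{8485763609105537}{34081561904}} = \frac{3801887846}{12000252225} + \frac{i \sqrt{18075504859152551083416403}}{8520390476}$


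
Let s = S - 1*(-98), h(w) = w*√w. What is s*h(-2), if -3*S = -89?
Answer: -766*I*√2/3 ≈ -361.1*I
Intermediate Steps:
S = 89/3 (S = -⅓*(-89) = 89/3 ≈ 29.667)
h(w) = w^(3/2)
s = 383/3 (s = 89/3 - 1*(-98) = 89/3 + 98 = 383/3 ≈ 127.67)
s*h(-2) = 383*(-2)^(3/2)/3 = 383*(-2*I*√2)/3 = -766*I*√2/3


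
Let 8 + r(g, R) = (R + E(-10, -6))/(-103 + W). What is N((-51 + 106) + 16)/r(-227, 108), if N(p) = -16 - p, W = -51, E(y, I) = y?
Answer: 957/95 ≈ 10.074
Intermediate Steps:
r(g, R) = -611/77 - R/154 (r(g, R) = -8 + (R - 10)/(-103 - 51) = -8 + (-10 + R)/(-154) = -8 + (-10 + R)*(-1/154) = -8 + (5/77 - R/154) = -611/77 - R/154)
N((-51 + 106) + 16)/r(-227, 108) = (-16 - ((-51 + 106) + 16))/(-611/77 - 1/154*108) = (-16 - (55 + 16))/(-611/77 - 54/77) = (-16 - 1*71)/(-95/11) = (-16 - 71)*(-11/95) = -87*(-11/95) = 957/95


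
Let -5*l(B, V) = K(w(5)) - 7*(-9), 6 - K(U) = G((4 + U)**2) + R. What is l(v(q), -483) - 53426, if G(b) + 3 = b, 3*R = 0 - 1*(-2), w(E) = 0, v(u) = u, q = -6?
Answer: -801556/15 ≈ -53437.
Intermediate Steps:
R = 2/3 (R = (0 - 1*(-2))/3 = (0 + 2)/3 = (1/3)*2 = 2/3 ≈ 0.66667)
G(b) = -3 + b
K(U) = 25/3 - (4 + U)**2 (K(U) = 6 - ((-3 + (4 + U)**2) + 2/3) = 6 - (-7/3 + (4 + U)**2) = 6 + (7/3 - (4 + U)**2) = 25/3 - (4 + U)**2)
l(B, V) = -166/15 (l(B, V) = -((25/3 - (4 + 0)**2) - 7*(-9))/5 = -((25/3 - 1*4**2) + 63)/5 = -((25/3 - 1*16) + 63)/5 = -((25/3 - 16) + 63)/5 = -(-23/3 + 63)/5 = -1/5*166/3 = -166/15)
l(v(q), -483) - 53426 = -166/15 - 53426 = -801556/15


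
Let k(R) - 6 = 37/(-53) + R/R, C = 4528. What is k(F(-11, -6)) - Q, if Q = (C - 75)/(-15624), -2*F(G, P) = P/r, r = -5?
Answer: 5454425/828072 ≈ 6.5869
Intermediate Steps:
F(G, P) = P/10 (F(G, P) = -P/(2*(-5)) = -P*(-1)/(2*5) = -(-1)*P/10 = P/10)
k(R) = 334/53 (k(R) = 6 + (37/(-53) + R/R) = 6 + (37*(-1/53) + 1) = 6 + (-37/53 + 1) = 6 + 16/53 = 334/53)
Q = -4453/15624 (Q = (4528 - 75)/(-15624) = 4453*(-1/15624) = -4453/15624 ≈ -0.28501)
k(F(-11, -6)) - Q = 334/53 - 1*(-4453/15624) = 334/53 + 4453/15624 = 5454425/828072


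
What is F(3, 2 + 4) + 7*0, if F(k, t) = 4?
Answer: 4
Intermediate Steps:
F(3, 2 + 4) + 7*0 = 4 + 7*0 = 4 + 0 = 4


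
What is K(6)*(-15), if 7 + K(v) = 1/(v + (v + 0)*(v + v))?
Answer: 2725/26 ≈ 104.81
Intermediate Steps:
K(v) = -7 + 1/(v + 2*v**2) (K(v) = -7 + 1/(v + (v + 0)*(v + v)) = -7 + 1/(v + v*(2*v)) = -7 + 1/(v + 2*v**2))
K(6)*(-15) = ((1 - 14*6**2 - 7*6)/(6*(1 + 2*6)))*(-15) = ((1 - 14*36 - 42)/(6*(1 + 12)))*(-15) = ((1/6)*(1 - 504 - 42)/13)*(-15) = ((1/6)*(1/13)*(-545))*(-15) = -545/78*(-15) = 2725/26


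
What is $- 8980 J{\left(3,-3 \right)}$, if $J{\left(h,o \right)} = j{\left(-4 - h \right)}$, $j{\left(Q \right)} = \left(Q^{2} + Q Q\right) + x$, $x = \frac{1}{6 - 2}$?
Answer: $-882285$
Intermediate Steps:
$x = \frac{1}{4} \approx 0.25$
$j{\left(Q \right)} = \frac{1}{4} + 2 Q^{2}$ ($j{\left(Q \right)} = \left(Q^{2} + Q Q\right) + \frac{1}{4} = \left(Q^{2} + Q^{2}\right) + \frac{1}{4} = 2 Q^{2} + \frac{1}{4} = \frac{1}{4} + 2 Q^{2}$)
$J{\left(h,o \right)} = \frac{1}{4} + 2 \left(-4 - h\right)^{2}$
$- 8980 J{\left(3,-3 \right)} = - 8980 \left(\frac{1}{4} + 2 \left(4 + 3\right)^{2}\right) = - 8980 \left(\frac{1}{4} + 2 \cdot 7^{2}\right) = - 8980 \left(\frac{1}{4} + 2 \cdot 49\right) = - 8980 \left(\frac{1}{4} + 98\right) = \left(-8980\right) \frac{393}{4} = -882285$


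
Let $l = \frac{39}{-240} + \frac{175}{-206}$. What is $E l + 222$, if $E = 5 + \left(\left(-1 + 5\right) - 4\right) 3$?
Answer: $\frac{357517}{1648} \approx 216.94$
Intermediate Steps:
$l = - \frac{8339}{8240}$ ($l = 39 \left(- \frac{1}{240}\right) + 175 \left(- \frac{1}{206}\right) = - \frac{13}{80} - \frac{175}{206} = - \frac{8339}{8240} \approx -1.012$)
$E = 5$ ($E = 5 + \left(4 - 4\right) 3 = 5 + 0 \cdot 3 = 5 + 0 = 5$)
$E l + 222 = 5 \left(- \frac{8339}{8240}\right) + 222 = - \frac{8339}{1648} + 222 = \frac{357517}{1648}$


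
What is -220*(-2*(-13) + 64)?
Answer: -19800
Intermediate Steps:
-220*(-2*(-13) + 64) = -220*(26 + 64) = -220*90 = -19800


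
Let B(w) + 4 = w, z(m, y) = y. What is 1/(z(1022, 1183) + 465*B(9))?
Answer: 1/3508 ≈ 0.00028506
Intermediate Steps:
B(w) = -4 + w
1/(z(1022, 1183) + 465*B(9)) = 1/(1183 + 465*(-4 + 9)) = 1/(1183 + 465*5) = 1/(1183 + 2325) = 1/3508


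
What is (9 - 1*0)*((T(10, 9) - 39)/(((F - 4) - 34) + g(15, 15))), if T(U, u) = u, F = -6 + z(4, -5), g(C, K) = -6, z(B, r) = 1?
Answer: 270/49 ≈ 5.5102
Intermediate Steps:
F = -5 (F = -6 + 1 = -5)
(9 - 1*0)*((T(10, 9) - 39)/(((F - 4) - 34) + g(15, 15))) = (9 - 1*0)*((9 - 39)/(((-5 - 4) - 34) - 6)) = (9 + 0)*(-30/((-9 - 34) - 6)) = 9*(-30/(-43 - 6)) = 9*(-30/(-49)) = 9*(-30*(-1/49)) = 9*(30/49) = 270/49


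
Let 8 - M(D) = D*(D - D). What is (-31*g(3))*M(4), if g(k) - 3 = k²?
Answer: -2976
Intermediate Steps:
g(k) = 3 + k²
M(D) = 8 (M(D) = 8 - D*(D - D) = 8 - D*0 = 8 - 1*0 = 8 + 0 = 8)
(-31*g(3))*M(4) = -31*(3 + 3²)*8 = -31*(3 + 9)*8 = -31*12*8 = -372*8 = -2976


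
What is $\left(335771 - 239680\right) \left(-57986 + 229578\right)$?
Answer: $16488446872$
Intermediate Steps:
$\left(335771 - 239680\right) \left(-57986 + 229578\right) = \left(335771 - 239680\right) 171592 = 96091 \cdot 171592 = 16488446872$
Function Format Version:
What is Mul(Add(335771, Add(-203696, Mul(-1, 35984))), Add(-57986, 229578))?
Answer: 16488446872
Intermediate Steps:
Mul(Add(335771, Add(-203696, Mul(-1, 35984))), Add(-57986, 229578)) = Mul(Add(335771, Add(-203696, -35984)), 171592) = Mul(Add(335771, -239680), 171592) = Mul(96091, 171592) = 16488446872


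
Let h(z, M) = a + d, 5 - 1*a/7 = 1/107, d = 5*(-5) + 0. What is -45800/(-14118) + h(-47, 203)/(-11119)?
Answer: 27237381983/8398325247 ≈ 3.2432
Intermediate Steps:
d = -25 (d = -25 + 0 = -25)
a = 3738/107 (a = 35 - 7/107 = 3738/107 ≈ 34.935)
h(z, M) = 1063/107 (h(z, M) = 3738/107 - 25 = 1063/107)
-45800/(-14118) + h(-47, 203)/(-11119) = -45800/(-14118) + (1063/107)/(-11119) = -45800*(-1/14118) + (1063/107)*(-1/11119) = 22900/7059 - 1063/1189733 = 27237381983/8398325247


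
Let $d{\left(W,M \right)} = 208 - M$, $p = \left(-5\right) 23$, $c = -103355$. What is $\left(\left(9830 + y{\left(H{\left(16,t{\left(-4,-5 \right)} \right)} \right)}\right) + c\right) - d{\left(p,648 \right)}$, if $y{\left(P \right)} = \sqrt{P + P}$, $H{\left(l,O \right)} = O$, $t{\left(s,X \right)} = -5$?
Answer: $-93085 + i \sqrt{10} \approx -93085.0 + 3.1623 i$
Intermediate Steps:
$y{\left(P \right)} = \sqrt{2} \sqrt{P}$ ($y{\left(P \right)} = \sqrt{2 P} = \sqrt{2} \sqrt{P}$)
$p = -115$
$\left(\left(9830 + y{\left(H{\left(16,t{\left(-4,-5 \right)} \right)} \right)}\right) + c\right) - d{\left(p,648 \right)} = \left(\left(9830 + \sqrt{2} \sqrt{-5}\right) - 103355\right) - \left(208 - 648\right) = \left(\left(9830 + \sqrt{2} i \sqrt{5}\right) - 103355\right) - \left(208 - 648\right) = \left(\left(9830 + i \sqrt{10}\right) - 103355\right) - -440 = \left(-93525 + i \sqrt{10}\right) + 440 = -93085 + i \sqrt{10}$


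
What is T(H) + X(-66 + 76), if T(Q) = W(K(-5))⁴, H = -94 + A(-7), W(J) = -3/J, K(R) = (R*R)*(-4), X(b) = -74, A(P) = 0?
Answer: -7399999919/100000000 ≈ -74.000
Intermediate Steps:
K(R) = -4*R² (K(R) = R²*(-4) = -4*R²)
H = -94 (H = -94 + 0 = -94)
T(Q) = 81/100000000 (T(Q) = (-3/((-4*(-5)²)))⁴ = (-3/((-4*25)))⁴ = (-3/(-100))⁴ = (-3*(-1/100))⁴ = (3/100)⁴ = 81/100000000)
T(H) + X(-66 + 76) = 81/100000000 - 74 = -7399999919/100000000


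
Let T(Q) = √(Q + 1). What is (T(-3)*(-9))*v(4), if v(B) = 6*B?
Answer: -216*I*√2 ≈ -305.47*I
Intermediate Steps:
T(Q) = √(1 + Q)
(T(-3)*(-9))*v(4) = (√(1 - 3)*(-9))*(6*4) = (√(-2)*(-9))*24 = ((I*√2)*(-9))*24 = -9*I*√2*24 = -216*I*√2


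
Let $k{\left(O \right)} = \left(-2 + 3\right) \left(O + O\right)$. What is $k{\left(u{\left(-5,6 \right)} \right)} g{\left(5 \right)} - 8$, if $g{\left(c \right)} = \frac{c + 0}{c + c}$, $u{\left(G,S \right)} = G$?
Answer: $-13$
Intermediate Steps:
$g{\left(c \right)} = \frac{1}{2}$ ($g{\left(c \right)} = \frac{c}{2 c} = c \frac{1}{2 c} = \frac{1}{2}$)
$k{\left(O \right)} = 2 O$ ($k{\left(O \right)} = 1 \cdot 2 O = 2 O$)
$k{\left(u{\left(-5,6 \right)} \right)} g{\left(5 \right)} - 8 = 2 \left(-5\right) \frac{1}{2} - 8 = \left(-10\right) \frac{1}{2} - 8 = -5 - 8 = -13$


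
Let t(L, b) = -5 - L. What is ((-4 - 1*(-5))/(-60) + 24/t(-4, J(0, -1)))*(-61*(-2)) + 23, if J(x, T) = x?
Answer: -87211/30 ≈ -2907.0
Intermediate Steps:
((-4 - 1*(-5))/(-60) + 24/t(-4, J(0, -1)))*(-61*(-2)) + 23 = ((-4 - 1*(-5))/(-60) + 24/(-5 - 1*(-4)))*(-61*(-2)) + 23 = ((-4 + 5)*(-1/60) + 24/(-5 + 4))*122 + 23 = (1*(-1/60) + 24/(-1))*122 + 23 = (-1/60 + 24*(-1))*122 + 23 = (-1/60 - 24)*122 + 23 = -1441/60*122 + 23 = -87901/30 + 23 = -87211/30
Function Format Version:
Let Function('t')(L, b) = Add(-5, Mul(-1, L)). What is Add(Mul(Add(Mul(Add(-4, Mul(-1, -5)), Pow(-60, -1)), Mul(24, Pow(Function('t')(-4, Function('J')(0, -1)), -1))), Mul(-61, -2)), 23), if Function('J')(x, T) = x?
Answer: Rational(-87211, 30) ≈ -2907.0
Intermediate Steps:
Add(Mul(Add(Mul(Add(-4, Mul(-1, -5)), Pow(-60, -1)), Mul(24, Pow(Function('t')(-4, Function('J')(0, -1)), -1))), Mul(-61, -2)), 23) = Add(Mul(Add(Mul(Add(-4, Mul(-1, -5)), Pow(-60, -1)), Mul(24, Pow(Add(-5, Mul(-1, -4)), -1))), Mul(-61, -2)), 23) = Add(Mul(Add(Mul(Add(-4, 5), Rational(-1, 60)), Mul(24, Pow(Add(-5, 4), -1))), 122), 23) = Add(Mul(Add(Mul(1, Rational(-1, 60)), Mul(24, Pow(-1, -1))), 122), 23) = Add(Mul(Add(Rational(-1, 60), Mul(24, -1)), 122), 23) = Add(Mul(Add(Rational(-1, 60), -24), 122), 23) = Add(Mul(Rational(-1441, 60), 122), 23) = Add(Rational(-87901, 30), 23) = Rational(-87211, 30)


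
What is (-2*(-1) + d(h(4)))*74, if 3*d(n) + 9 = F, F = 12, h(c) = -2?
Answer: 222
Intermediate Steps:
d(n) = 1 (d(n) = -3 + (⅓)*12 = -3 + 4 = 1)
(-2*(-1) + d(h(4)))*74 = (-2*(-1) + 1)*74 = (2 + 1)*74 = 3*74 = 222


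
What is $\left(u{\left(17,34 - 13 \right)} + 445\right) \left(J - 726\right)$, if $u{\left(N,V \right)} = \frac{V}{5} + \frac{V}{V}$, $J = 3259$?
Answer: $\frac{5701783}{5} \approx 1.1404 \cdot 10^{6}$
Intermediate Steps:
$u{\left(N,V \right)} = 1 + \frac{V}{5}$ ($u{\left(N,V \right)} = V \frac{1}{5} + 1 = \frac{V}{5} + 1 = 1 + \frac{V}{5}$)
$\left(u{\left(17,34 - 13 \right)} + 445\right) \left(J - 726\right) = \left(\left(1 + \frac{34 - 13}{5}\right) + 445\right) \left(3259 - 726\right) = \left(\left(1 + \frac{1}{5} \cdot 21\right) + 445\right) 2533 = \left(\left(1 + \frac{21}{5}\right) + 445\right) 2533 = \left(\frac{26}{5} + 445\right) 2533 = \frac{2251}{5} \cdot 2533 = \frac{5701783}{5}$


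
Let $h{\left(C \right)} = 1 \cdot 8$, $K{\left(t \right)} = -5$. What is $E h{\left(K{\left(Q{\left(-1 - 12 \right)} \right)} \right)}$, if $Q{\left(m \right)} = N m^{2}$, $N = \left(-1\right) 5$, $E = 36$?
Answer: $288$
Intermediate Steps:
$N = -5$
$Q{\left(m \right)} = - 5 m^{2}$
$h{\left(C \right)} = 8$
$E h{\left(K{\left(Q{\left(-1 - 12 \right)} \right)} \right)} = 36 \cdot 8 = 288$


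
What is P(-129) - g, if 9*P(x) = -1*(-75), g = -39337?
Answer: 118036/3 ≈ 39345.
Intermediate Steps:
P(x) = 25/3 (P(x) = (-1*(-75))/9 = (1/9)*75 = 25/3)
P(-129) - g = 25/3 - 1*(-39337) = 25/3 + 39337 = 118036/3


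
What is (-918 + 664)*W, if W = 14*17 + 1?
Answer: -60706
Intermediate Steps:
W = 239 (W = 238 + 1 = 239)
(-918 + 664)*W = (-918 + 664)*239 = -254*239 = -60706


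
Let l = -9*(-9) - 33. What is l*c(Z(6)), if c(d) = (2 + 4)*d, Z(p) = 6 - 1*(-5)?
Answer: 3168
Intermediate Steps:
Z(p) = 11 (Z(p) = 6 + 5 = 11)
c(d) = 6*d
l = 48 (l = 81 - 33 = 48)
l*c(Z(6)) = 48*(6*11) = 48*66 = 3168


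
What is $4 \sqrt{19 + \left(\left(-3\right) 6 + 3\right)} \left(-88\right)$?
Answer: $-704$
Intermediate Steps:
$4 \sqrt{19 + \left(\left(-3\right) 6 + 3\right)} \left(-88\right) = 4 \sqrt{19 + \left(-18 + 3\right)} \left(-88\right) = 4 \sqrt{19 - 15} \left(-88\right) = 4 \sqrt{4} \left(-88\right) = 4 \cdot 2 \left(-88\right) = 8 \left(-88\right) = -704$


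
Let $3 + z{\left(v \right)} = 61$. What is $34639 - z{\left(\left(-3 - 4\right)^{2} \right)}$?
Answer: $34581$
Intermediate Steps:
$z{\left(v \right)} = 58$ ($z{\left(v \right)} = -3 + 61 = 58$)
$34639 - z{\left(\left(-3 - 4\right)^{2} \right)} = 34639 - 58 = 34581$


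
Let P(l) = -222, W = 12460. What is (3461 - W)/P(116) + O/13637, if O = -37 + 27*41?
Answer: 122956903/3027414 ≈ 40.615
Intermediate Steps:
O = 1070 (O = -37 + 1107 = 1070)
(3461 - W)/P(116) + O/13637 = (3461 - 1*12460)/(-222) + 1070/13637 = (3461 - 12460)*(-1/222) + 1070*(1/13637) = -8999*(-1/222) + 1070/13637 = 8999/222 + 1070/13637 = 122956903/3027414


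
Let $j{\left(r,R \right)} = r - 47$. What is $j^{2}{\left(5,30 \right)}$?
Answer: $1764$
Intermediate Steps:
$j{\left(r,R \right)} = -47 + r$
$j^{2}{\left(5,30 \right)} = \left(-47 + 5\right)^{2} = \left(-42\right)^{2} = 1764$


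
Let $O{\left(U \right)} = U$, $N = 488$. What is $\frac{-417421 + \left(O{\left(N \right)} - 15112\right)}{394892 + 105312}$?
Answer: $- \frac{432045}{500204} \approx -0.86374$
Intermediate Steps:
$\frac{-417421 + \left(O{\left(N \right)} - 15112\right)}{394892 + 105312} = \frac{-417421 + \left(488 - 15112\right)}{394892 + 105312} = \frac{-417421 + \left(488 - 15112\right)}{500204} = \left(-417421 - 14624\right) \frac{1}{500204} = \left(-432045\right) \frac{1}{500204} = - \frac{432045}{500204}$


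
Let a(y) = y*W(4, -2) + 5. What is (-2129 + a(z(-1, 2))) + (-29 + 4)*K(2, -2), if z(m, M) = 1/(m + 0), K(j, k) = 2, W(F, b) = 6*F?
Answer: -2198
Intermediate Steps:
z(m, M) = 1/m
a(y) = 5 + 24*y (a(y) = y*(6*4) + 5 = y*24 + 5 = 24*y + 5 = 5 + 24*y)
(-2129 + a(z(-1, 2))) + (-29 + 4)*K(2, -2) = (-2129 + (5 + 24/(-1))) + (-29 + 4)*2 = (-2129 + (5 + 24*(-1))) - 25*2 = (-2129 + (5 - 24)) - 50 = (-2129 - 19) - 50 = -2148 - 50 = -2198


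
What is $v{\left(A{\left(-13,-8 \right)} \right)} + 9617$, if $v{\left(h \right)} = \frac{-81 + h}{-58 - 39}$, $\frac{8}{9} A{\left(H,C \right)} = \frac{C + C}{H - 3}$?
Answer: $\frac{7463431}{776} \approx 9617.8$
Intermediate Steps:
$A{\left(H,C \right)} = \frac{9 C}{4 \left(-3 + H\right)}$ ($A{\left(H,C \right)} = \frac{9 \frac{C + C}{H - 3}}{8} = \frac{9 \frac{2 C}{-3 + H}}{8} = \frac{9 C}{4 \left(-3 + H\right)}$)
$v{\left(h \right)} = \frac{81}{97} - \frac{h}{97}$ ($v{\left(h \right)} = \frac{-81 + h}{-97} = \left(-81 + h\right) \left(- \frac{1}{97}\right) = \frac{81}{97} - \frac{h}{97}$)
$v{\left(A{\left(-13,-8 \right)} \right)} + 9617 = \left(\frac{81}{97} - \frac{\frac{9}{4} \left(-8\right) \frac{1}{-3 - 13}}{97}\right) + 9617 = \left(\frac{81}{97} - \frac{\frac{9}{4} \left(-8\right) \frac{1}{-16}}{97}\right) + 9617 = \left(\frac{81}{97} - \frac{\frac{9}{4} \left(-8\right) \left(- \frac{1}{16}\right)}{97}\right) + 9617 = \left(\frac{81}{97} - \frac{9}{776}\right) + 9617 = \frac{639}{776} + 9617 = \frac{7463431}{776}$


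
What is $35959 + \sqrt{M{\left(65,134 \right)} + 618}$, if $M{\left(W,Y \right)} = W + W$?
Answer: $35959 + 2 \sqrt{187} \approx 35986.0$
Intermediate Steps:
$M{\left(W,Y \right)} = 2 W$
$35959 + \sqrt{M{\left(65,134 \right)} + 618} = 35959 + \sqrt{2 \cdot 65 + 618} = 35959 + \sqrt{130 + 618} = 35959 + \sqrt{748} = 35959 + 2 \sqrt{187}$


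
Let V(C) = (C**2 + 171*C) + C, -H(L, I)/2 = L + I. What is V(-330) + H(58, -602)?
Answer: 53228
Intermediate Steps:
H(L, I) = -2*I - 2*L (H(L, I) = -2*(L + I) = -2*(I + L) = -2*I - 2*L)
V(C) = C**2 + 172*C
V(-330) + H(58, -602) = -330*(172 - 330) + (-2*(-602) - 2*58) = -330*(-158) + (1204 - 116) = 52140 + 1088 = 53228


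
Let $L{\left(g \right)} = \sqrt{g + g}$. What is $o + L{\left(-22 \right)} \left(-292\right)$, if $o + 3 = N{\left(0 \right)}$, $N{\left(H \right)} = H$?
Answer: $-3 - 584 i \sqrt{11} \approx -3.0 - 1936.9 i$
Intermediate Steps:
$o = -3$ ($o = -3 + 0 = -3$)
$L{\left(g \right)} = \sqrt{2} \sqrt{g}$ ($L{\left(g \right)} = \sqrt{2 g} = \sqrt{2} \sqrt{g}$)
$o + L{\left(-22 \right)} \left(-292\right) = -3 + \sqrt{2} \sqrt{-22} \left(-292\right) = -3 + \sqrt{2} i \sqrt{22} \left(-292\right) = -3 + 2 i \sqrt{11} \left(-292\right) = -3 - 584 i \sqrt{11}$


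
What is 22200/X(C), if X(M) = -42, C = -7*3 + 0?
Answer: -3700/7 ≈ -528.57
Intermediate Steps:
C = -21 (C = -21 + 0 = -21)
22200/X(C) = 22200/(-42) = 22200*(-1/42) = -3700/7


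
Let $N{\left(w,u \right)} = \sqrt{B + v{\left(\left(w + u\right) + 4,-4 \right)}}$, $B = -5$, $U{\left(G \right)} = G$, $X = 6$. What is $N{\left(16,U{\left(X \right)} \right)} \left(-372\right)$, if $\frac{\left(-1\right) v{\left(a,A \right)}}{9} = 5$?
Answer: $- 1860 i \sqrt{2} \approx - 2630.4 i$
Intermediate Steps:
$v{\left(a,A \right)} = -45$ ($v{\left(a,A \right)} = \left(-9\right) 5 = -45$)
$N{\left(w,u \right)} = 5 i \sqrt{2}$ ($N{\left(w,u \right)} = \sqrt{-5 - 45} = \sqrt{-50} = 5 i \sqrt{2}$)
$N{\left(16,U{\left(X \right)} \right)} \left(-372\right) = 5 i \sqrt{2} \left(-372\right) = - 1860 i \sqrt{2}$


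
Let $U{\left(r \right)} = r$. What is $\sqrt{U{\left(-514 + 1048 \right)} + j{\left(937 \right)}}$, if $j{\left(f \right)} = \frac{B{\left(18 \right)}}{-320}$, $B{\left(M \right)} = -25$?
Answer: $\frac{\sqrt{34181}}{8} \approx 23.11$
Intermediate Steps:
$j{\left(f \right)} = \frac{5}{64}$ ($j{\left(f \right)} = - \frac{25}{-320} = \left(-25\right) \left(- \frac{1}{320}\right) = \frac{5}{64}$)
$\sqrt{U{\left(-514 + 1048 \right)} + j{\left(937 \right)}} = \sqrt{\left(-514 + 1048\right) + \frac{5}{64}} = \sqrt{534 + \frac{5}{64}} = \sqrt{\frac{34181}{64}} = \frac{\sqrt{34181}}{8}$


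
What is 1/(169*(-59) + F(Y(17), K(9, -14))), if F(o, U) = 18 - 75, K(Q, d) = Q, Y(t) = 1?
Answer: -1/10028 ≈ -9.9721e-5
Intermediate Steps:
F(o, U) = -57
1/(169*(-59) + F(Y(17), K(9, -14))) = 1/(169*(-59) - 57) = 1/(-9971 - 57) = 1/(-10028) = -1/10028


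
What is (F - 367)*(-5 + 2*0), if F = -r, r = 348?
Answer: 3575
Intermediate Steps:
F = -348 (F = -1*348 = -348)
(F - 367)*(-5 + 2*0) = (-348 - 367)*(-5 + 2*0) = -715*(-5 + 0) = -715*(-5) = 3575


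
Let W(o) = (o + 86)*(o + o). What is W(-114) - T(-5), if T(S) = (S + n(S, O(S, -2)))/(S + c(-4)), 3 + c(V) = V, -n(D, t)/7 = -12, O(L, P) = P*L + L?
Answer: 76687/12 ≈ 6390.6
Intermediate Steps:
O(L, P) = L + L*P (O(L, P) = L*P + L = L + L*P)
n(D, t) = 84 (n(D, t) = -7*(-12) = 84)
c(V) = -3 + V
T(S) = (84 + S)/(-7 + S) (T(S) = (S + 84)/(S + (-3 - 4)) = (84 + S)/(S - 7) = (84 + S)/(-7 + S))
W(o) = 2*o*(86 + o) (W(o) = (86 + o)*(2*o) = 2*o*(86 + o))
W(-114) - T(-5) = 2*(-114)*(86 - 114) - (84 - 5)/(-7 - 5) = 2*(-114)*(-28) - 79/(-12) = 6384 - (-1)*79/12 = 6384 - 1*(-79/12) = 6384 + 79/12 = 76687/12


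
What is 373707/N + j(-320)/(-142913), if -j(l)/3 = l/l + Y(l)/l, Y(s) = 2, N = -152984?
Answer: -1068142648149/437268047840 ≈ -2.4428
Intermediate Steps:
j(l) = -3 - 6/l (j(l) = -3*(l/l + 2/l) = -3*(1 + 2/l) = -3 - 6/l)
373707/N + j(-320)/(-142913) = 373707/(-152984) + (-3 - 6/(-320))/(-142913) = 373707*(-1/152984) + (-3 - 6*(-1/320))*(-1/142913) = -373707/152984 + (-3 + 3/160)*(-1/142913) = -373707/152984 - 477/160*(-1/142913) = -373707/152984 + 477/22866080 = -1068142648149/437268047840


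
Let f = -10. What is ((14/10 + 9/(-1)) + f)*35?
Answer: -616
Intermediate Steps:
((14/10 + 9/(-1)) + f)*35 = ((14/10 + 9/(-1)) - 10)*35 = ((14*(1/10) + 9*(-1)) - 10)*35 = ((7/5 - 9) - 10)*35 = (-38/5 - 10)*35 = -88/5*35 = -616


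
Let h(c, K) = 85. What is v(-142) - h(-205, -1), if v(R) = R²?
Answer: 20079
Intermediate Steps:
v(-142) - h(-205, -1) = (-142)² - 1*85 = 20164 - 85 = 20079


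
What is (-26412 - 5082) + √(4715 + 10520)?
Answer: -31494 + √15235 ≈ -31371.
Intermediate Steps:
(-26412 - 5082) + √(4715 + 10520) = -31494 + √15235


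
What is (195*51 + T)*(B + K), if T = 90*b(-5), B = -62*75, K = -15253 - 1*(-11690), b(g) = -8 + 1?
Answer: -76504095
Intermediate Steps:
b(g) = -7
K = -3563 (K = -15253 + 11690 = -3563)
B = -4650
T = -630 (T = 90*(-7) = -630)
(195*51 + T)*(B + K) = (195*51 - 630)*(-4650 - 3563) = (9945 - 630)*(-8213) = 9315*(-8213) = -76504095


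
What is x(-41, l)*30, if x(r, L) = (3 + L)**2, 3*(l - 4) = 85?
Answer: 112360/3 ≈ 37453.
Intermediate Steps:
l = 97/3 (l = 4 + (1/3)*85 = 4 + 85/3 = 97/3 ≈ 32.333)
x(-41, l)*30 = (3 + 97/3)**2*30 = (106/3)**2*30 = (11236/9)*30 = 112360/3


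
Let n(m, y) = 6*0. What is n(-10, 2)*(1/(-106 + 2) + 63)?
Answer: 0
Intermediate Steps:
n(m, y) = 0
n(-10, 2)*(1/(-106 + 2) + 63) = 0*(1/(-106 + 2) + 63) = 0*(1/(-104) + 63) = 0*(-1/104 + 63) = 0*(6551/104) = 0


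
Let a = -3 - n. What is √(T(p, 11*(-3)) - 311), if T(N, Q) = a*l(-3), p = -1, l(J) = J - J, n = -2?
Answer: I*√311 ≈ 17.635*I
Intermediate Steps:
l(J) = 0
a = -1 (a = -3 - 1*(-2) = -3 + 2 = -1)
T(N, Q) = 0 (T(N, Q) = -1*0 = 0)
√(T(p, 11*(-3)) - 311) = √(0 - 311) = √(-311) = I*√311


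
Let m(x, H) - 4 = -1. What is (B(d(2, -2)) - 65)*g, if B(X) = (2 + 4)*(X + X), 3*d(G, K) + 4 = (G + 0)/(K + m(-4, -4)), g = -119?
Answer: 8687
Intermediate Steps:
m(x, H) = 3 (m(x, H) = 4 - 1 = 3)
d(G, K) = -4/3 + G/(3*(3 + K)) (d(G, K) = -4/3 + ((G + 0)/(K + 3))/3 = -4/3 + (G/(3 + K))/3 = -4/3 + G/(3*(3 + K)))
B(X) = 12*X (B(X) = 6*(2*X) = 12*X)
(B(d(2, -2)) - 65)*g = (12*((-12 + 2 - 4*(-2))/(3*(3 - 2))) - 65)*(-119) = (12*((1/3)*(-12 + 2 + 8)/1) - 65)*(-119) = (12*((1/3)*1*(-2)) - 65)*(-119) = (12*(-2/3) - 65)*(-119) = (-8 - 65)*(-119) = -73*(-119) = 8687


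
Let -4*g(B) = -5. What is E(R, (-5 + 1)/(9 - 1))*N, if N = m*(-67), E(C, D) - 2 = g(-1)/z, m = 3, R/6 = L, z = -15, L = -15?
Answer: -1541/4 ≈ -385.25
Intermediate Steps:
g(B) = 5/4 (g(B) = -1/4*(-5) = 5/4)
R = -90 (R = 6*(-15) = -90)
E(C, D) = 23/12 (E(C, D) = 2 + (5/4)/(-15) = 2 + (5/4)*(-1/15) = 2 - 1/12 = 23/12)
N = -201 (N = 3*(-67) = -201)
E(R, (-5 + 1)/(9 - 1))*N = (23/12)*(-201) = -1541/4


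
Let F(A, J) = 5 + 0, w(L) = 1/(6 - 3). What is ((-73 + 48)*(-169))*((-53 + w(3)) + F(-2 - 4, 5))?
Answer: -604175/3 ≈ -2.0139e+5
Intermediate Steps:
w(L) = ⅓ (w(L) = 1/3 = ⅓)
F(A, J) = 5
((-73 + 48)*(-169))*((-53 + w(3)) + F(-2 - 4, 5)) = ((-73 + 48)*(-169))*((-53 + ⅓) + 5) = (-25*(-169))*(-158/3 + 5) = 4225*(-143/3) = -604175/3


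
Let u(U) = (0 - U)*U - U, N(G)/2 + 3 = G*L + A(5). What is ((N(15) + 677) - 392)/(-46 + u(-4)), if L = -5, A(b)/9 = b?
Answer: -219/58 ≈ -3.7759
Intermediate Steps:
A(b) = 9*b
N(G) = 84 - 10*G (N(G) = -6 + 2*(G*(-5) + 9*5) = -6 + 2*(-5*G + 45) = -6 + 2*(45 - 5*G) = -6 + (90 - 10*G) = 84 - 10*G)
u(U) = -U - U² (u(U) = (-U)*U - U = -U² - U = -U - U²)
((N(15) + 677) - 392)/(-46 + u(-4)) = (((84 - 10*15) + 677) - 392)/(-46 - 1*(-4)*(1 - 4)) = (((84 - 150) + 677) - 392)/(-46 - 1*(-4)*(-3)) = ((-66 + 677) - 392)/(-46 - 12) = (611 - 392)/(-58) = -1/58*219 = -219/58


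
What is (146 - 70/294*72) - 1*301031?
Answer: -2106315/7 ≈ -3.0090e+5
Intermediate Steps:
(146 - 70/294*72) - 1*301031 = (146 - 70*1/294*72) - 301031 = (146 - 5/21*72) - 301031 = (146 - 120/7) - 301031 = 902/7 - 301031 = -2106315/7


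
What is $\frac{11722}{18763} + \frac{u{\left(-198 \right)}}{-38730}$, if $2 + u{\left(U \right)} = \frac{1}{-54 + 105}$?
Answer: $\frac{23155541123}{37061240490} \approx 0.62479$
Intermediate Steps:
$u{\left(U \right)} = - \frac{101}{51}$ ($u{\left(U \right)} = -2 + \frac{1}{-54 + 105} = -2 + \frac{1}{51} = - \frac{101}{51}$)
$\frac{11722}{18763} + \frac{u{\left(-198 \right)}}{-38730} = \frac{11722}{18763} - \frac{101}{51 \left(-38730\right)} = 11722 \cdot \frac{1}{18763} - - \frac{101}{1975230} = \frac{11722}{18763} + \frac{101}{1975230} = \frac{23155541123}{37061240490}$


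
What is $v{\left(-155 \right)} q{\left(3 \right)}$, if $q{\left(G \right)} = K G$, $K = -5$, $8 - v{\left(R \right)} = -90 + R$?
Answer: $-3795$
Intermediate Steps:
$v{\left(R \right)} = 98 - R$ ($v{\left(R \right)} = 8 - \left(-90 + R\right) = 98 - R$)
$q{\left(G \right)} = - 5 G$
$v{\left(-155 \right)} q{\left(3 \right)} = \left(98 - -155\right) \left(\left(-5\right) 3\right) = \left(98 + 155\right) \left(-15\right) = 253 \left(-15\right) = -3795$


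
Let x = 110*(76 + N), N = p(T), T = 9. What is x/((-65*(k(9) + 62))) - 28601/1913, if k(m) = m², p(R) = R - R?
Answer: -5124345/323297 ≈ -15.850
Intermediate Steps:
p(R) = 0
N = 0
x = 8360 (x = 110*(76 + 0) = 110*76 = 8360)
x/((-65*(k(9) + 62))) - 28601/1913 = 8360/((-65*(9² + 62))) - 28601/1913 = 8360/((-65*(81 + 62))) - 28601*1/1913 = 8360/((-65*143)) - 28601/1913 = 8360/(-9295) - 28601/1913 = 8360*(-1/9295) - 28601/1913 = -152/169 - 28601/1913 = -5124345/323297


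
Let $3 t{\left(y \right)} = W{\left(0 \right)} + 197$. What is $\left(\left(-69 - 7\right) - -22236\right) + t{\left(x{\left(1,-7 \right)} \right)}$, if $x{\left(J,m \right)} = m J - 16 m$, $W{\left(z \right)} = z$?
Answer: $\frac{66677}{3} \approx 22226.0$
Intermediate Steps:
$x{\left(J,m \right)} = - 16 m + J m$ ($x{\left(J,m \right)} = J m - 16 m = - 16 m + J m$)
$t{\left(y \right)} = \frac{197}{3}$ ($t{\left(y \right)} = \frac{0 + 197}{3} = \frac{1}{3} \cdot 197 = \frac{197}{3}$)
$\left(\left(-69 - 7\right) - -22236\right) + t{\left(x{\left(1,-7 \right)} \right)} = \left(\left(-69 - 7\right) - -22236\right) + \frac{197}{3} = \left(-76 + 22236\right) + \frac{197}{3} = 22160 + \frac{197}{3} = \frac{66677}{3}$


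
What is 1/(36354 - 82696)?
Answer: -1/46342 ≈ -2.1579e-5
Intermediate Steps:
1/(36354 - 82696) = 1/(-46342) = -1/46342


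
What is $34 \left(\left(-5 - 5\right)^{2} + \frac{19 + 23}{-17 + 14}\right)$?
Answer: $2924$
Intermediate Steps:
$34 \left(\left(-5 - 5\right)^{2} + \frac{19 + 23}{-17 + 14}\right) = 34 \left(\left(-10\right)^{2} + \frac{42}{-3}\right) = 34 \left(100 + 42 \left(- \frac{1}{3}\right)\right) = 34 \left(100 - 14\right) = 34 \cdot 86 = 2924$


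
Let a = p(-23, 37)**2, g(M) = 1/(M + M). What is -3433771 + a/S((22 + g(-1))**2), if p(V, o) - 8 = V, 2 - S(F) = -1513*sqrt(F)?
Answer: -223411442123/65063 ≈ -3.4338e+6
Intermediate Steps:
g(M) = 1/(2*M)
S(F) = 2 + 1513*sqrt(F) (S(F) = 2 - (-1513)*sqrt(F) = 2 + 1513*sqrt(F))
p(V, o) = 8 + V
a = 225 (a = (8 - 23)**2 = (-15)**2 = 225)
-3433771 + a/S((22 + g(-1))**2) = -3433771 + 225/(2 + 1513*sqrt((22 + (1/2)/(-1))**2)) = -3433771 + 225/(2 + 1513*sqrt((22 + (1/2)*(-1))**2)) = -3433771 + 225/(2 + 1513*sqrt((22 - 1/2)**2)) = -3433771 + 225/(2 + 1513*sqrt((43/2)**2)) = -3433771 + 225/(2 + 1513*sqrt(1849/4)) = -3433771 + 225/(2 + 1513*(43/2)) = -3433771 + 225/(2 + 65059/2) = -3433771 + 225/(65063/2) = -3433771 + 225*(2/65063) = -3433771 + 450/65063 = -223411442123/65063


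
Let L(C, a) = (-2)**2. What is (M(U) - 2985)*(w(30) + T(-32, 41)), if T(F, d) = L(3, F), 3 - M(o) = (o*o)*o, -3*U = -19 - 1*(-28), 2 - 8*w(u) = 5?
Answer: -85695/8 ≈ -10712.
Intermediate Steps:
w(u) = -3/8 (w(u) = 1/4 - 1/8*5 = 1/4 - 5/8 = -3/8)
L(C, a) = 4
U = -3 (U = -(-19 - 1*(-28))/3 = -(-19 + 28)/3 = -1/3*9 = -3)
M(o) = 3 - o**3 (M(o) = 3 - o*o*o = 3 - o**2*o = 3 - o**3)
T(F, d) = 4
(M(U) - 2985)*(w(30) + T(-32, 41)) = ((3 - 1*(-3)**3) - 2985)*(-3/8 + 4) = ((3 - 1*(-27)) - 2985)*(29/8) = ((3 + 27) - 2985)*(29/8) = (30 - 2985)*(29/8) = -2955*29/8 = -85695/8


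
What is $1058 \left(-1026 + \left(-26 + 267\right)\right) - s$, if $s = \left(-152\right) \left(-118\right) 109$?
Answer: $-2785554$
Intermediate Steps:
$s = 1955024$ ($s = 17936 \cdot 109 = 1955024$)
$1058 \left(-1026 + \left(-26 + 267\right)\right) - s = 1058 \left(-1026 + \left(-26 + 267\right)\right) - 1955024 = 1058 \left(-1026 + 241\right) - 1955024 = 1058 \left(-785\right) - 1955024 = -830530 - 1955024 = -2785554$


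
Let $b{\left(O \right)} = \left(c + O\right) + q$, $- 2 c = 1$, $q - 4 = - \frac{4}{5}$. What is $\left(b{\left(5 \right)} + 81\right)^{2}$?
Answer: $\frac{786769}{100} \approx 7867.7$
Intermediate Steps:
$q = \frac{16}{5}$ ($q = 4 - \frac{4}{5} = \frac{16}{5} \approx 3.2$)
$c = - \frac{1}{2}$ ($c = \left(- \frac{1}{2}\right) 1 = - \frac{1}{2} \approx -0.5$)
$b{\left(O \right)} = \frac{27}{10} + O$ ($b{\left(O \right)} = \left(- \frac{1}{2} + O\right) + \frac{16}{5} = \frac{27}{10} + O$)
$\left(b{\left(5 \right)} + 81\right)^{2} = \left(\left(\frac{27}{10} + 5\right) + 81\right)^{2} = \left(\frac{77}{10} + 81\right)^{2} = \left(\frac{887}{10}\right)^{2} = \frac{786769}{100}$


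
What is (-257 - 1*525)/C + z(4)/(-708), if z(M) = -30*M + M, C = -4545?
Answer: 90073/268155 ≈ 0.33590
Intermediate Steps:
z(M) = -29*M
(-257 - 1*525)/C + z(4)/(-708) = (-257 - 1*525)/(-4545) - 29*4/(-708) = (-257 - 525)*(-1/4545) - 116*(-1/708) = -782*(-1/4545) + 29/177 = 782/4545 + 29/177 = 90073/268155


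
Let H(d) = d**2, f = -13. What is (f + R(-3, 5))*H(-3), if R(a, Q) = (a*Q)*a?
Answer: 288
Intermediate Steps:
R(a, Q) = Q*a**2 (R(a, Q) = (Q*a)*a = Q*a**2)
(f + R(-3, 5))*H(-3) = (-13 + 5*(-3)**2)*(-3)**2 = (-13 + 5*9)*9 = (-13 + 45)*9 = 32*9 = 288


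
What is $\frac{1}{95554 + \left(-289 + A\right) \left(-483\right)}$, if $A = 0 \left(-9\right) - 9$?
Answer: $\frac{1}{239488} \approx 4.1756 \cdot 10^{-6}$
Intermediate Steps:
$A = -9$ ($A = 0 - 9 = -9$)
$\frac{1}{95554 + \left(-289 + A\right) \left(-483\right)} = \frac{1}{95554 + \left(-289 - 9\right) \left(-483\right)} = \frac{1}{95554 - -143934} = \frac{1}{95554 + 143934} = \frac{1}{239488}$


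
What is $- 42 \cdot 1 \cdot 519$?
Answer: $-21798$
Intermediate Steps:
$- 42 \cdot 1 \cdot 519 = \left(-42\right) 519 = -21798$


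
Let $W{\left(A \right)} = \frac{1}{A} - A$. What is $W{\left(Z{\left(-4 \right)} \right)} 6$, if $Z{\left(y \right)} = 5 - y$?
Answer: $- \frac{160}{3} \approx -53.333$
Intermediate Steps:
$W{\left(Z{\left(-4 \right)} \right)} 6 = \left(\frac{1}{5 - -4} - \left(5 - -4\right)\right) 6 = \left(\frac{1}{5 + 4} - \left(5 + 4\right)\right) 6 = \left(\frac{1}{9} - 9\right) 6 = \left(- \frac{80}{9}\right) 6 = - \frac{160}{3}$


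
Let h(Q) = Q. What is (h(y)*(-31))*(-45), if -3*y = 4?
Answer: -1860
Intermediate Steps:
y = -4/3 (y = -⅓*4 = -4/3 ≈ -1.3333)
(h(y)*(-31))*(-45) = -4/3*(-31)*(-45) = (124/3)*(-45) = -1860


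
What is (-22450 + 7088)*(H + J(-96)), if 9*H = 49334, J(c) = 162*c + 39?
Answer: 1386927446/9 ≈ 1.5410e+8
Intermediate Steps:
J(c) = 39 + 162*c
H = 49334/9 (H = (1/9)*49334 = 49334/9 ≈ 5481.6)
(-22450 + 7088)*(H + J(-96)) = (-22450 + 7088)*(49334/9 + (39 + 162*(-96))) = -15362*(49334/9 + (39 - 15552)) = -15362*(49334/9 - 15513) = -15362*(-90283/9) = 1386927446/9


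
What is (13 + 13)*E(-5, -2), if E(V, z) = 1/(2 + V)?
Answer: -26/3 ≈ -8.6667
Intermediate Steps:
(13 + 13)*E(-5, -2) = (13 + 13)/(2 - 5) = 26/(-3) = 26*(-⅓) = -26/3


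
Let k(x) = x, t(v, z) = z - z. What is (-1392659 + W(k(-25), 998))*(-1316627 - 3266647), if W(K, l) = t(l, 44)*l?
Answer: 6382937785566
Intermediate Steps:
t(v, z) = 0
W(K, l) = 0 (W(K, l) = 0*l = 0)
(-1392659 + W(k(-25), 998))*(-1316627 - 3266647) = (-1392659 + 0)*(-1316627 - 3266647) = -1392659*(-4583274) = 6382937785566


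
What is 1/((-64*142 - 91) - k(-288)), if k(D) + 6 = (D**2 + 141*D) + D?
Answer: -1/51221 ≈ -1.9523e-5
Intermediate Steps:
k(D) = -6 + D**2 + 142*D (k(D) = -6 + ((D**2 + 141*D) + D) = -6 + (D**2 + 142*D) = -6 + D**2 + 142*D)
1/((-64*142 - 91) - k(-288)) = 1/((-64*142 - 91) - (-6 + (-288)**2 + 142*(-288))) = 1/((-9088 - 91) - (-6 + 82944 - 40896)) = 1/(-9179 - 1*42042) = 1/(-9179 - 42042) = 1/(-51221) = -1/51221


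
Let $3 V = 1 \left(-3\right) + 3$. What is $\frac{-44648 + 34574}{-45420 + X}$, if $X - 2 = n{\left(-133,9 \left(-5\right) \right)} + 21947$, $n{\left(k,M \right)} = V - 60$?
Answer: $\frac{10074}{23531} \approx 0.42812$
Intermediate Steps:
$V = 0$ ($V = \frac{1 \left(-3\right) + 3}{3} = \frac{-3 + 3}{3} = \frac{1}{3} \cdot 0 = 0$)
$n{\left(k,M \right)} = -60$ ($n{\left(k,M \right)} = 0 - 60 = -60$)
$X = 21889$ ($X = 2 + \left(-60 + 21947\right) = 2 + 21887 = 21889$)
$\frac{-44648 + 34574}{-45420 + X} = \frac{-44648 + 34574}{-45420 + 21889} = - \frac{10074}{-23531} = \left(-10074\right) \left(- \frac{1}{23531}\right) = \frac{10074}{23531}$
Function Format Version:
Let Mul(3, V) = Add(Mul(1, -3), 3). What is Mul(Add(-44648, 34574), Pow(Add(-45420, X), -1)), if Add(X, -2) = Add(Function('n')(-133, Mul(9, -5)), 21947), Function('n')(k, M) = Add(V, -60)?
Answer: Rational(10074, 23531) ≈ 0.42812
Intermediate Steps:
V = 0 (V = Mul(Rational(1, 3), Add(Mul(1, -3), 3)) = Mul(Rational(1, 3), Add(-3, 3)) = Mul(Rational(1, 3), 0) = 0)
Function('n')(k, M) = -60 (Function('n')(k, M) = Add(0, -60) = -60)
X = 21889 (X = Add(2, Add(-60, 21947)) = Add(2, 21887) = 21889)
Mul(Add(-44648, 34574), Pow(Add(-45420, X), -1)) = Mul(Add(-44648, 34574), Pow(Add(-45420, 21889), -1)) = Mul(-10074, Pow(-23531, -1)) = Mul(-10074, Rational(-1, 23531)) = Rational(10074, 23531)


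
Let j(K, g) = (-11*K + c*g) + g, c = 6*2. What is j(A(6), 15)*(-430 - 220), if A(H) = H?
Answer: -83850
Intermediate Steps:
c = 12
j(K, g) = -11*K + 13*g (j(K, g) = (-11*K + 12*g) + g = -11*K + 13*g)
j(A(6), 15)*(-430 - 220) = (-11*6 + 13*15)*(-430 - 220) = (-66 + 195)*(-650) = 129*(-650) = -83850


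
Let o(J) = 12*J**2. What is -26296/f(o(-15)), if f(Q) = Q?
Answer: -6574/675 ≈ -9.7393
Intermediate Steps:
-26296/f(o(-15)) = -26296/(12*(-15)**2) = -26296/(12*225) = -26296/2700 = -26296*1/2700 = -6574/675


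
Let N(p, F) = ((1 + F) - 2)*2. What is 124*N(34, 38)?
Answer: 9176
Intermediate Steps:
N(p, F) = -2 + 2*F (N(p, F) = (-1 + F)*2 = -2 + 2*F)
124*N(34, 38) = 124*(-2 + 2*38) = 124*(-2 + 76) = 124*74 = 9176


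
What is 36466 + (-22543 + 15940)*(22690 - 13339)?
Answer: -61708187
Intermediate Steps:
36466 + (-22543 + 15940)*(22690 - 13339) = 36466 - 6603*9351 = 36466 - 61744653 = -61708187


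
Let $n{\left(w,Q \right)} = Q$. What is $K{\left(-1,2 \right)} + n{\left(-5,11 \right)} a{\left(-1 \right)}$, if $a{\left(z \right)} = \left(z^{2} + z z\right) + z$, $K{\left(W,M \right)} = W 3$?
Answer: $8$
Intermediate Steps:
$K{\left(W,M \right)} = 3 W$
$a{\left(z \right)} = z + 2 z^{2}$ ($a{\left(z \right)} = \left(z^{2} + z^{2}\right) + z = 2 z^{2} + z = z + 2 z^{2}$)
$K{\left(-1,2 \right)} + n{\left(-5,11 \right)} a{\left(-1 \right)} = 3 \left(-1\right) + 11 \left(- (1 + 2 \left(-1\right))\right) = -3 + 11 \left(- (1 - 2)\right) = -3 + 11 \left(\left(-1\right) \left(-1\right)\right) = -3 + 11 \cdot 1 = -3 + 11 = 8$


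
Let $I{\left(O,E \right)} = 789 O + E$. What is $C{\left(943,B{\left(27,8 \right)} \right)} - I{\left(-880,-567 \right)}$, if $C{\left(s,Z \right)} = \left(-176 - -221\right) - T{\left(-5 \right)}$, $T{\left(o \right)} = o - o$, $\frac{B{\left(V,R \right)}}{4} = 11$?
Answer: $694932$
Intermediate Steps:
$B{\left(V,R \right)} = 44$ ($B{\left(V,R \right)} = 4 \cdot 11 = 44$)
$I{\left(O,E \right)} = E + 789 O$
$T{\left(o \right)} = 0$
$C{\left(s,Z \right)} = 45$ ($C{\left(s,Z \right)} = \left(-176 - -221\right) - 0 = \left(-176 + 221\right) + 0 = 45 + 0 = 45$)
$C{\left(943,B{\left(27,8 \right)} \right)} - I{\left(-880,-567 \right)} = 45 - \left(-567 + 789 \left(-880\right)\right) = 45 - \left(-567 - 694320\right) = 45 - -694887 = 45 + 694887 = 694932$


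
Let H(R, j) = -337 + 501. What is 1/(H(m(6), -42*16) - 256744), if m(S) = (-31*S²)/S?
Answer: -1/256580 ≈ -3.8974e-6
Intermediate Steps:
m(S) = -31*S
H(R, j) = 164
1/(H(m(6), -42*16) - 256744) = 1/(164 - 256744) = 1/(-256580) = -1/256580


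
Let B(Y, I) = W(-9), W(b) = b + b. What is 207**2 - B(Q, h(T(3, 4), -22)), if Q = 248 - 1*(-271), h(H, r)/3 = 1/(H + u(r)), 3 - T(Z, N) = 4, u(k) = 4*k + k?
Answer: 42867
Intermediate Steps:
W(b) = 2*b
u(k) = 5*k
T(Z, N) = -1 (T(Z, N) = 3 - 1*4 = 3 - 4 = -1)
h(H, r) = 3/(H + 5*r)
Q = 519 (Q = 248 + 271 = 519)
B(Y, I) = -18 (B(Y, I) = 2*(-9) = -18)
207**2 - B(Q, h(T(3, 4), -22)) = 207**2 - 1*(-18) = 42849 + 18 = 42867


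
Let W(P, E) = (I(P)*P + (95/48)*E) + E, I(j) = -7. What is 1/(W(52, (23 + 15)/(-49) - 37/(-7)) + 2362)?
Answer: 2352/4730899 ≈ 0.00049716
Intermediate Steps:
W(P, E) = -7*P + 143*E/48 (W(P, E) = (-7*P + (95/48)*E) + E = (-7*P + (95*(1/48))*E) + E = (-7*P + 95*E/48) + E = -7*P + 143*E/48)
1/(W(52, (23 + 15)/(-49) - 37/(-7)) + 2362) = 1/((-7*52 + 143*((23 + 15)/(-49) - 37/(-7))/48) + 2362) = 1/((-364 + 143*(38*(-1/49) - 37*(-1/7))/48) + 2362) = 1/((-364 + 143*(-38/49 + 37/7)/48) + 2362) = 1/((-364 + (143/48)*(221/49)) + 2362) = 1/((-364 + 31603/2352) + 2362) = 1/(-824525/2352 + 2362) = 1/(4730899/2352) = 2352/4730899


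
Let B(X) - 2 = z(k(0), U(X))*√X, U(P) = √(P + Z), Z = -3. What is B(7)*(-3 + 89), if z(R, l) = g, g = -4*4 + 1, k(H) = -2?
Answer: 172 - 1290*√7 ≈ -3241.0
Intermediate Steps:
U(P) = √(-3 + P) (U(P) = √(P - 3) = √(-3 + P))
g = -15 (g = -16 + 1 = -15)
z(R, l) = -15
B(X) = 2 - 15*√X
B(7)*(-3 + 89) = (2 - 15*√7)*(-3 + 89) = (2 - 15*√7)*86 = 172 - 1290*√7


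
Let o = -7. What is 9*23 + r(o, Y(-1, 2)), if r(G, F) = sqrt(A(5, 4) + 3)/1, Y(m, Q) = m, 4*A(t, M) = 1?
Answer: 207 + sqrt(13)/2 ≈ 208.80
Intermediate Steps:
A(t, M) = 1/4 (A(t, M) = (1/4)*1 = 1/4)
r(G, F) = sqrt(13)/2 (r(G, F) = sqrt(1/4 + 3)/1 = sqrt(13/4)*1 = (sqrt(13)/2)*1 = sqrt(13)/2)
9*23 + r(o, Y(-1, 2)) = 9*23 + sqrt(13)/2 = 207 + sqrt(13)/2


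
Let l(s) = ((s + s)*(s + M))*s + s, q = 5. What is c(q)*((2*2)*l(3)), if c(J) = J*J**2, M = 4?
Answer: 64500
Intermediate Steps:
l(s) = s + 2*s**2*(4 + s) (l(s) = ((s + s)*(s + 4))*s + s = ((2*s)*(4 + s))*s + s = (2*s*(4 + s))*s + s = 2*s**2*(4 + s) + s = s + 2*s**2*(4 + s))
c(J) = J**3
c(q)*((2*2)*l(3)) = 5**3*((2*2)*(3*(1 + 2*3**2 + 8*3))) = 125*(4*(3*(1 + 2*9 + 24))) = 125*(4*(3*(1 + 18 + 24))) = 125*(4*(3*43)) = 125*(4*129) = 125*516 = 64500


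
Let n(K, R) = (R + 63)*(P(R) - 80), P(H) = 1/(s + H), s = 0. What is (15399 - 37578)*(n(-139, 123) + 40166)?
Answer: -22994921052/41 ≈ -5.6085e+8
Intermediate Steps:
P(H) = 1/H (P(H) = 1/(0 + H) = 1/H)
n(K, R) = (-80 + 1/R)*(63 + R) (n(K, R) = (R + 63)*(1/R - 80) = (63 + R)*(-80 + 1/R) = (-80 + 1/R)*(63 + R))
(15399 - 37578)*(n(-139, 123) + 40166) = (15399 - 37578)*((-5039 - 80*123 + 63/123) + 40166) = -22179*((-5039 - 9840 + 63*(1/123)) + 40166) = -22179*((-5039 - 9840 + 21/41) + 40166) = -22179*(-610018/41 + 40166) = -22179*1036788/41 = -22994921052/41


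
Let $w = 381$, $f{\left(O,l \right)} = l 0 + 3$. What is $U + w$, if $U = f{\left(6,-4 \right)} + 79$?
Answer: $463$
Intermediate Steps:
$f{\left(O,l \right)} = 3$ ($f{\left(O,l \right)} = 0 + 3 = 3$)
$U = 82$ ($U = 3 + 79 = 82$)
$U + w = 82 + 381 = 463$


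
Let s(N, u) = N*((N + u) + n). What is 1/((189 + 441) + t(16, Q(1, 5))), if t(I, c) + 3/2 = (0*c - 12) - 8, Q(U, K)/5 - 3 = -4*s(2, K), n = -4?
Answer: 2/1217 ≈ 0.0016434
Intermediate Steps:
s(N, u) = N*(-4 + N + u) (s(N, u) = N*((N + u) - 4) = N*(-4 + N + u))
Q(U, K) = 95 - 40*K (Q(U, K) = 15 + 5*(-8*(-4 + 2 + K)) = 15 + 5*(-8*(-2 + K)) = 15 + 5*(-4*(-4 + 2*K)) = 15 + 5*(16 - 8*K) = 15 + (80 - 40*K) = 95 - 40*K)
t(I, c) = -43/2 (t(I, c) = -3/2 + ((0*c - 12) - 8) = -3/2 + ((0 - 12) - 8) = -3/2 + (-12 - 8) = -3/2 - 20 = -43/2)
1/((189 + 441) + t(16, Q(1, 5))) = 1/((189 + 441) - 43/2) = 1/(630 - 43/2) = 1/(1217/2) = 2/1217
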